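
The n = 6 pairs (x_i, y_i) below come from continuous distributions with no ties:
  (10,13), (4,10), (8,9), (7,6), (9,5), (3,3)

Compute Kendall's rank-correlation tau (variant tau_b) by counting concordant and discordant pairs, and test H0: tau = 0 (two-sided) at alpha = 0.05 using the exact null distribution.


Step 1: Enumerate the 15 unordered pairs (i,j) with i<j and classify each by sign(x_j-x_i) * sign(y_j-y_i).
  (1,2):dx=-6,dy=-3->C; (1,3):dx=-2,dy=-4->C; (1,4):dx=-3,dy=-7->C; (1,5):dx=-1,dy=-8->C
  (1,6):dx=-7,dy=-10->C; (2,3):dx=+4,dy=-1->D; (2,4):dx=+3,dy=-4->D; (2,5):dx=+5,dy=-5->D
  (2,6):dx=-1,dy=-7->C; (3,4):dx=-1,dy=-3->C; (3,5):dx=+1,dy=-4->D; (3,6):dx=-5,dy=-6->C
  (4,5):dx=+2,dy=-1->D; (4,6):dx=-4,dy=-3->C; (5,6):dx=-6,dy=-2->C
Step 2: C = 10, D = 5, total pairs = 15.
Step 3: tau = (C - D)/(n(n-1)/2) = (10 - 5)/15 = 0.333333.
Step 4: Exact two-sided p-value (enumerate n! = 720 permutations of y under H0): p = 0.469444.
Step 5: alpha = 0.05. fail to reject H0.

tau_b = 0.3333 (C=10, D=5), p = 0.469444, fail to reject H0.


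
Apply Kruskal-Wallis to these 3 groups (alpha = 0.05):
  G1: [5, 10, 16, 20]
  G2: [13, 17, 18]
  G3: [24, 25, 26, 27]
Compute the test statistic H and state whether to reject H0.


Step 1: Combine all N = 11 observations and assign midranks.
sorted (value, group, rank): (5,G1,1), (10,G1,2), (13,G2,3), (16,G1,4), (17,G2,5), (18,G2,6), (20,G1,7), (24,G3,8), (25,G3,9), (26,G3,10), (27,G3,11)
Step 2: Sum ranks within each group.
R_1 = 14 (n_1 = 4)
R_2 = 14 (n_2 = 3)
R_3 = 38 (n_3 = 4)
Step 3: H = 12/(N(N+1)) * sum(R_i^2/n_i) - 3(N+1)
     = 12/(11*12) * (14^2/4 + 14^2/3 + 38^2/4) - 3*12
     = 0.090909 * 475.333 - 36
     = 7.212121.
Step 4: No ties, so H is used without correction.
Step 5: Under H0, H ~ chi^2(2); p-value = 0.027159.
Step 6: alpha = 0.05. reject H0.

H = 7.2121, df = 2, p = 0.027159, reject H0.


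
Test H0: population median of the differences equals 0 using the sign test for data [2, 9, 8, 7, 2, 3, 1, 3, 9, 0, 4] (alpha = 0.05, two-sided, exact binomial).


Step 1: Discard zero differences. Original n = 11; n_eff = number of nonzero differences = 10.
Nonzero differences (with sign): +2, +9, +8, +7, +2, +3, +1, +3, +9, +4
Step 2: Count signs: positive = 10, negative = 0.
Step 3: Under H0: P(positive) = 0.5, so the number of positives S ~ Bin(10, 0.5).
Step 4: Two-sided exact p-value = sum of Bin(10,0.5) probabilities at or below the observed probability = 0.001953.
Step 5: alpha = 0.05. reject H0.

n_eff = 10, pos = 10, neg = 0, p = 0.001953, reject H0.


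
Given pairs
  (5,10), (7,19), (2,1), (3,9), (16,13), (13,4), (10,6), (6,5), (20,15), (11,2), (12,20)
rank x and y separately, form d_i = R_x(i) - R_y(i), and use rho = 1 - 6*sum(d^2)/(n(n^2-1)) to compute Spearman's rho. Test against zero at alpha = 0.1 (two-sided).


Step 1: Rank x and y separately (midranks; no ties here).
rank(x): 5->3, 7->5, 2->1, 3->2, 16->10, 13->9, 10->6, 6->4, 20->11, 11->7, 12->8
rank(y): 10->7, 19->10, 1->1, 9->6, 13->8, 4->3, 6->5, 5->4, 15->9, 2->2, 20->11
Step 2: d_i = R_x(i) - R_y(i); compute d_i^2.
  (3-7)^2=16, (5-10)^2=25, (1-1)^2=0, (2-6)^2=16, (10-8)^2=4, (9-3)^2=36, (6-5)^2=1, (4-4)^2=0, (11-9)^2=4, (7-2)^2=25, (8-11)^2=9
sum(d^2) = 136.
Step 3: rho = 1 - 6*136 / (11*(11^2 - 1)) = 1 - 816/1320 = 0.381818.
Step 4: Under H0, t = rho * sqrt((n-2)/(1-rho^2)) = 1.2394 ~ t(9).
Step 5: Two-sided p-value from the t-distribution with 9 df = 0.246560.
Step 6: alpha = 0.1. fail to reject H0.

rho = 0.3818, p = 0.246560, fail to reject H0 at alpha = 0.1.


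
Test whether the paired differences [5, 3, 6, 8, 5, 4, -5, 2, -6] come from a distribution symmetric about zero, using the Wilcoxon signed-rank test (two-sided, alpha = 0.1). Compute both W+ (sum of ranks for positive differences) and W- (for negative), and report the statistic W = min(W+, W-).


Step 1: Drop any zero differences (none here) and take |d_i|.
|d| = [5, 3, 6, 8, 5, 4, 5, 2, 6]
Step 2: Midrank |d_i| (ties get averaged ranks).
ranks: |5|->5, |3|->2, |6|->7.5, |8|->9, |5|->5, |4|->3, |5|->5, |2|->1, |6|->7.5
Step 3: Attach original signs; sum ranks with positive sign and with negative sign.
W+ = 5 + 2 + 7.5 + 9 + 5 + 3 + 1 = 32.5
W- = 5 + 7.5 = 12.5
(Check: W+ + W- = 45 should equal n(n+1)/2 = 45.)
Step 4: Test statistic W = min(W+, W-) = 12.5.
Step 5: Ties in |d|, so use the tie-corrected normal approximation.
        E[W] = n(n+1)/4 = 9*10/4 = 22.5.
        Tie groups: |d|=5 (t=3), |d|=6 (t=2); sum(t^3 - t) = 30.
        Var[W] = n(n+1)(2n+1)/24 - sum(t^3-t)/48 = 1710/24 - 30/48 = 70.625.
        z = (W - E[W]) / sqrt(Var[W]) = (12.5 - 22.5) / 8.4039 = -1.1899.
        Two-sided p = 2*Phi(z) = 0.234075.
Step 6: alpha = 0.1. fail to reject H0.

W+ = 32.5, W- = 12.5, W = min = 12.5, p = 0.234075, fail to reject H0.


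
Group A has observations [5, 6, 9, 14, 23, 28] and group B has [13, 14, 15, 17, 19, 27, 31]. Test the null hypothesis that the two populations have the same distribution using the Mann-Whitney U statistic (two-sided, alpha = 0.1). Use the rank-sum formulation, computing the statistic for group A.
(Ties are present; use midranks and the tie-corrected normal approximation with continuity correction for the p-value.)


Step 1: Combine and sort all 13 observations; assign midranks.
sorted (value, group): (5,X), (6,X), (9,X), (13,Y), (14,X), (14,Y), (15,Y), (17,Y), (19,Y), (23,X), (27,Y), (28,X), (31,Y)
ranks: 5->1, 6->2, 9->3, 13->4, 14->5.5, 14->5.5, 15->7, 17->8, 19->9, 23->10, 27->11, 28->12, 31->13
Step 2: Rank sum for X: R1 = 1 + 2 + 3 + 5.5 + 10 + 12 = 33.5.
Step 3: U_X = R1 - n1(n1+1)/2 = 33.5 - 6*7/2 = 33.5 - 21 = 12.5.
       U_Y = n1*n2 - U_X = 42 - 12.5 = 29.5.
Step 4: Ties are present, so use the tie-corrected normal approximation (with continuity correction) for the p-value.
Step 5: p-value = 0.252445; compare to alpha = 0.1. fail to reject H0.

U_X = 12.5, p = 0.252445, fail to reject H0 at alpha = 0.1.


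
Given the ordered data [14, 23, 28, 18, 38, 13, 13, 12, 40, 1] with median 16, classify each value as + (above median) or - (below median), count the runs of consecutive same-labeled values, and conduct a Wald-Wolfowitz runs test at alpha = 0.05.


Step 1: Compute median = 16; label A = above, B = below.
Labels in order: BAAAABBBAB  (n_A = 5, n_B = 5)
Step 2: Count runs R = 5.
Step 3: Under H0 (random ordering), E[R] = 2*n_A*n_B/(n_A+n_B) + 1 = 2*5*5/10 + 1 = 6.0000.
        Var[R] = 2*n_A*n_B*(2*n_A*n_B - n_A - n_B) / ((n_A+n_B)^2 * (n_A+n_B-1)) = 2000/900 = 2.2222.
        SD[R] = 1.4907.
Step 4: Continuity-corrected z = (R + 0.5 - E[R]) / SD[R] = (5 + 0.5 - 6.0000) / 1.4907 = -0.3354.
Step 5: Two-sided p-value via normal approximation = 2*(1 - Phi(|z|)) = 0.737316.
Step 6: alpha = 0.05. fail to reject H0.

R = 5, z = -0.3354, p = 0.737316, fail to reject H0.


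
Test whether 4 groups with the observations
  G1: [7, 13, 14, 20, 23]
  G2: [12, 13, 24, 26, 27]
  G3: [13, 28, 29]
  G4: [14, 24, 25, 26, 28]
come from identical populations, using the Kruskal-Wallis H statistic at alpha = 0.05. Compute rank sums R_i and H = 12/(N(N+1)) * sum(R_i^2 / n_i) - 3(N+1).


Step 1: Combine all N = 18 observations and assign midranks.
sorted (value, group, rank): (7,G1,1), (12,G2,2), (13,G1,4), (13,G2,4), (13,G3,4), (14,G1,6.5), (14,G4,6.5), (20,G1,8), (23,G1,9), (24,G2,10.5), (24,G4,10.5), (25,G4,12), (26,G2,13.5), (26,G4,13.5), (27,G2,15), (28,G3,16.5), (28,G4,16.5), (29,G3,18)
Step 2: Sum ranks within each group.
R_1 = 28.5 (n_1 = 5)
R_2 = 45 (n_2 = 5)
R_3 = 38.5 (n_3 = 3)
R_4 = 59 (n_4 = 5)
Step 3: H = 12/(N(N+1)) * sum(R_i^2/n_i) - 3(N+1)
     = 12/(18*19) * (28.5^2/5 + 45^2/5 + 38.5^2/3 + 59^2/5) - 3*19
     = 0.035088 * 1757.73 - 57
     = 4.674854.
Step 4: Ties present; correction factor C = 1 - 48/(18^3 - 18) = 0.991744. Corrected H = 4.674854 / 0.991744 = 4.713770.
Step 5: Under H0, H ~ chi^2(3); p-value = 0.193997.
Step 6: alpha = 0.05. fail to reject H0.

H = 4.7138, df = 3, p = 0.193997, fail to reject H0.


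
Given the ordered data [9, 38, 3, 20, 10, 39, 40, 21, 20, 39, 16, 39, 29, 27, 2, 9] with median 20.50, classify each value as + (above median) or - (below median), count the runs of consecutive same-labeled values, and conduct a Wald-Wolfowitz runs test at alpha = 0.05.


Step 1: Compute median = 20.50; label A = above, B = below.
Labels in order: BABBBAAABABAAABB  (n_A = 8, n_B = 8)
Step 2: Count runs R = 9.
Step 3: Under H0 (random ordering), E[R] = 2*n_A*n_B/(n_A+n_B) + 1 = 2*8*8/16 + 1 = 9.0000.
        Var[R] = 2*n_A*n_B*(2*n_A*n_B - n_A - n_B) / ((n_A+n_B)^2 * (n_A+n_B-1)) = 14336/3840 = 3.7333.
        SD[R] = 1.9322.
Step 4: R = E[R], so z = 0 with no continuity correction.
Step 5: Two-sided p-value via normal approximation = 2*(1 - Phi(|z|)) = 1.000000.
Step 6: alpha = 0.05. fail to reject H0.

R = 9, z = 0.0000, p = 1.000000, fail to reject H0.


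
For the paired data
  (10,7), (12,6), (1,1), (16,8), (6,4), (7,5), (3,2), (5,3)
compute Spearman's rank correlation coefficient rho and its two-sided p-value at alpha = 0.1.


Step 1: Rank x and y separately (midranks; no ties here).
rank(x): 10->6, 12->7, 1->1, 16->8, 6->4, 7->5, 3->2, 5->3
rank(y): 7->7, 6->6, 1->1, 8->8, 4->4, 5->5, 2->2, 3->3
Step 2: d_i = R_x(i) - R_y(i); compute d_i^2.
  (6-7)^2=1, (7-6)^2=1, (1-1)^2=0, (8-8)^2=0, (4-4)^2=0, (5-5)^2=0, (2-2)^2=0, (3-3)^2=0
sum(d^2) = 2.
Step 3: rho = 1 - 6*2 / (8*(8^2 - 1)) = 1 - 12/504 = 0.976190.
Step 4: Under H0, t = rho * sqrt((n-2)/(1-rho^2)) = 11.0235 ~ t(6).
Step 5: Two-sided p-value from the t-distribution with 6 df = 0.000033.
Step 6: alpha = 0.1. reject H0.

rho = 0.9762, p = 0.000033, reject H0 at alpha = 0.1.


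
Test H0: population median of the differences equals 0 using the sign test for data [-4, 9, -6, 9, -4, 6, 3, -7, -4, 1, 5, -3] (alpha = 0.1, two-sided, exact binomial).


Step 1: Discard zero differences. Original n = 12; n_eff = number of nonzero differences = 12.
Nonzero differences (with sign): -4, +9, -6, +9, -4, +6, +3, -7, -4, +1, +5, -3
Step 2: Count signs: positive = 6, negative = 6.
Step 3: Under H0: P(positive) = 0.5, so the number of positives S ~ Bin(12, 0.5).
Step 4: Two-sided exact p-value = sum of Bin(12,0.5) probabilities at or below the observed probability = 1.000000.
Step 5: alpha = 0.1. fail to reject H0.

n_eff = 12, pos = 6, neg = 6, p = 1.000000, fail to reject H0.


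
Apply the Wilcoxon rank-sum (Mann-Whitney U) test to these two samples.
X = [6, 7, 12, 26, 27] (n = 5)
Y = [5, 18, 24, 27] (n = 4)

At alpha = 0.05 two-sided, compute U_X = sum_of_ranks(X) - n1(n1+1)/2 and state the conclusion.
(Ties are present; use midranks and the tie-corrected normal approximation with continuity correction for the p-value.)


Step 1: Combine and sort all 9 observations; assign midranks.
sorted (value, group): (5,Y), (6,X), (7,X), (12,X), (18,Y), (24,Y), (26,X), (27,X), (27,Y)
ranks: 5->1, 6->2, 7->3, 12->4, 18->5, 24->6, 26->7, 27->8.5, 27->8.5
Step 2: Rank sum for X: R1 = 2 + 3 + 4 + 7 + 8.5 = 24.5.
Step 3: U_X = R1 - n1(n1+1)/2 = 24.5 - 5*6/2 = 24.5 - 15 = 9.5.
       U_Y = n1*n2 - U_X = 20 - 9.5 = 10.5.
Step 4: Ties are present, so use the tie-corrected normal approximation (with continuity correction) for the p-value.
Step 5: p-value = 1.000000; compare to alpha = 0.05. fail to reject H0.

U_X = 9.5, p = 1.000000, fail to reject H0 at alpha = 0.05.


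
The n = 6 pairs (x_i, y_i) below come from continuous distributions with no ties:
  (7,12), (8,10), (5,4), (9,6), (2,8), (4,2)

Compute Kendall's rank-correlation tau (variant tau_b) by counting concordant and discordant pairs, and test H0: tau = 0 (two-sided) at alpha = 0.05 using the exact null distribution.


Step 1: Enumerate the 15 unordered pairs (i,j) with i<j and classify each by sign(x_j-x_i) * sign(y_j-y_i).
  (1,2):dx=+1,dy=-2->D; (1,3):dx=-2,dy=-8->C; (1,4):dx=+2,dy=-6->D; (1,5):dx=-5,dy=-4->C
  (1,6):dx=-3,dy=-10->C; (2,3):dx=-3,dy=-6->C; (2,4):dx=+1,dy=-4->D; (2,5):dx=-6,dy=-2->C
  (2,6):dx=-4,dy=-8->C; (3,4):dx=+4,dy=+2->C; (3,5):dx=-3,dy=+4->D; (3,6):dx=-1,dy=-2->C
  (4,5):dx=-7,dy=+2->D; (4,6):dx=-5,dy=-4->C; (5,6):dx=+2,dy=-6->D
Step 2: C = 9, D = 6, total pairs = 15.
Step 3: tau = (C - D)/(n(n-1)/2) = (9 - 6)/15 = 0.200000.
Step 4: Exact two-sided p-value (enumerate n! = 720 permutations of y under H0): p = 0.719444.
Step 5: alpha = 0.05. fail to reject H0.

tau_b = 0.2000 (C=9, D=6), p = 0.719444, fail to reject H0.


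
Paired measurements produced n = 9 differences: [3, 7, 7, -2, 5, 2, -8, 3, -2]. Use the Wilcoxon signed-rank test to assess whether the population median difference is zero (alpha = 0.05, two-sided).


Step 1: Drop any zero differences (none here) and take |d_i|.
|d| = [3, 7, 7, 2, 5, 2, 8, 3, 2]
Step 2: Midrank |d_i| (ties get averaged ranks).
ranks: |3|->4.5, |7|->7.5, |7|->7.5, |2|->2, |5|->6, |2|->2, |8|->9, |3|->4.5, |2|->2
Step 3: Attach original signs; sum ranks with positive sign and with negative sign.
W+ = 4.5 + 7.5 + 7.5 + 6 + 2 + 4.5 = 32
W- = 2 + 9 + 2 = 13
(Check: W+ + W- = 45 should equal n(n+1)/2 = 45.)
Step 4: Test statistic W = min(W+, W-) = 13.
Step 5: Ties in |d|, so use the tie-corrected normal approximation.
        E[W] = n(n+1)/4 = 9*10/4 = 22.5.
        Tie groups: |d|=2 (t=3), |d|=3 (t=2), |d|=7 (t=2); sum(t^3 - t) = 36.
        Var[W] = n(n+1)(2n+1)/24 - sum(t^3-t)/48 = 1710/24 - 36/48 = 70.5.
        z = (W - E[W]) / sqrt(Var[W]) = (13 - 22.5) / 8.3964 = -1.1314.
        Two-sided p = 2*Phi(z) = 0.257873.
Step 6: alpha = 0.05. fail to reject H0.

W+ = 32, W- = 13, W = min = 13, p = 0.257873, fail to reject H0.


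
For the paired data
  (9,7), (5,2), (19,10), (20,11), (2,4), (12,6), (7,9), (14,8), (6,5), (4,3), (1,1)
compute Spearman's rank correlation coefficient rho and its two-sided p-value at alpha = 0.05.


Step 1: Rank x and y separately (midranks; no ties here).
rank(x): 9->7, 5->4, 19->10, 20->11, 2->2, 12->8, 7->6, 14->9, 6->5, 4->3, 1->1
rank(y): 7->7, 2->2, 10->10, 11->11, 4->4, 6->6, 9->9, 8->8, 5->5, 3->3, 1->1
Step 2: d_i = R_x(i) - R_y(i); compute d_i^2.
  (7-7)^2=0, (4-2)^2=4, (10-10)^2=0, (11-11)^2=0, (2-4)^2=4, (8-6)^2=4, (6-9)^2=9, (9-8)^2=1, (5-5)^2=0, (3-3)^2=0, (1-1)^2=0
sum(d^2) = 22.
Step 3: rho = 1 - 6*22 / (11*(11^2 - 1)) = 1 - 132/1320 = 0.900000.
Step 4: Under H0, t = rho * sqrt((n-2)/(1-rho^2)) = 6.1942 ~ t(9).
Step 5: Two-sided p-value from the t-distribution with 9 df = 0.000160.
Step 6: alpha = 0.05. reject H0.

rho = 0.9000, p = 0.000160, reject H0 at alpha = 0.05.


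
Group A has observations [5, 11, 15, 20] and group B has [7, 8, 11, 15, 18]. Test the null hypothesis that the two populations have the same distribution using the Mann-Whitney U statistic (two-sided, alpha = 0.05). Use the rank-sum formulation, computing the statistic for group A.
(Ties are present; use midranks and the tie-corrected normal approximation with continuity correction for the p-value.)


Step 1: Combine and sort all 9 observations; assign midranks.
sorted (value, group): (5,X), (7,Y), (8,Y), (11,X), (11,Y), (15,X), (15,Y), (18,Y), (20,X)
ranks: 5->1, 7->2, 8->3, 11->4.5, 11->4.5, 15->6.5, 15->6.5, 18->8, 20->9
Step 2: Rank sum for X: R1 = 1 + 4.5 + 6.5 + 9 = 21.
Step 3: U_X = R1 - n1(n1+1)/2 = 21 - 4*5/2 = 21 - 10 = 11.
       U_Y = n1*n2 - U_X = 20 - 11 = 9.
Step 4: Ties are present, so use the tie-corrected normal approximation (with continuity correction) for the p-value.
Step 5: p-value = 0.901705; compare to alpha = 0.05. fail to reject H0.

U_X = 11, p = 0.901705, fail to reject H0 at alpha = 0.05.


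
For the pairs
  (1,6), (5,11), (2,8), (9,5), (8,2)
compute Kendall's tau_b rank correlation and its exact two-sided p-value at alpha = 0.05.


Step 1: Enumerate the 10 unordered pairs (i,j) with i<j and classify each by sign(x_j-x_i) * sign(y_j-y_i).
  (1,2):dx=+4,dy=+5->C; (1,3):dx=+1,dy=+2->C; (1,4):dx=+8,dy=-1->D; (1,5):dx=+7,dy=-4->D
  (2,3):dx=-3,dy=-3->C; (2,4):dx=+4,dy=-6->D; (2,5):dx=+3,dy=-9->D; (3,4):dx=+7,dy=-3->D
  (3,5):dx=+6,dy=-6->D; (4,5):dx=-1,dy=-3->C
Step 2: C = 4, D = 6, total pairs = 10.
Step 3: tau = (C - D)/(n(n-1)/2) = (4 - 6)/10 = -0.200000.
Step 4: Exact two-sided p-value (enumerate n! = 120 permutations of y under H0): p = 0.816667.
Step 5: alpha = 0.05. fail to reject H0.

tau_b = -0.2000 (C=4, D=6), p = 0.816667, fail to reject H0.


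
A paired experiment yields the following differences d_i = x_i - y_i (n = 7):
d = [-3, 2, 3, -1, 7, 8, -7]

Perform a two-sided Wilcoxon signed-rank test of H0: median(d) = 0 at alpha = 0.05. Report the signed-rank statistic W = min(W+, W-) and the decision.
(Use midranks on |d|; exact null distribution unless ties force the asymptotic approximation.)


Step 1: Drop any zero differences (none here) and take |d_i|.
|d| = [3, 2, 3, 1, 7, 8, 7]
Step 2: Midrank |d_i| (ties get averaged ranks).
ranks: |3|->3.5, |2|->2, |3|->3.5, |1|->1, |7|->5.5, |8|->7, |7|->5.5
Step 3: Attach original signs; sum ranks with positive sign and with negative sign.
W+ = 2 + 3.5 + 5.5 + 7 = 18
W- = 3.5 + 1 + 5.5 = 10
(Check: W+ + W- = 28 should equal n(n+1)/2 = 28.)
Step 4: Test statistic W = min(W+, W-) = 10.
Step 5: Ties in |d|, so use the tie-corrected normal approximation.
        E[W] = n(n+1)/4 = 7*8/4 = 14.
        Tie groups: |d|=3 (t=2), |d|=7 (t=2); sum(t^3 - t) = 12.
        Var[W] = n(n+1)(2n+1)/24 - sum(t^3-t)/48 = 840/24 - 12/48 = 34.75.
        z = (W - E[W]) / sqrt(Var[W]) = (10 - 14) / 5.8949 = -0.6786.
        Two-sided p = 2*Phi(z) = 0.497422.
Step 6: alpha = 0.05. fail to reject H0.

W+ = 18, W- = 10, W = min = 10, p = 0.497422, fail to reject H0.


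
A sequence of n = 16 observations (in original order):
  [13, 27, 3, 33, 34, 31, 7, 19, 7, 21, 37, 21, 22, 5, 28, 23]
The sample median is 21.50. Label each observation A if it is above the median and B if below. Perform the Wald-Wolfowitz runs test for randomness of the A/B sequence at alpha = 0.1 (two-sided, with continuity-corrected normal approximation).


Step 1: Compute median = 21.50; label A = above, B = below.
Labels in order: BABAAABBBBABABAA  (n_A = 8, n_B = 8)
Step 2: Count runs R = 10.
Step 3: Under H0 (random ordering), E[R] = 2*n_A*n_B/(n_A+n_B) + 1 = 2*8*8/16 + 1 = 9.0000.
        Var[R] = 2*n_A*n_B*(2*n_A*n_B - n_A - n_B) / ((n_A+n_B)^2 * (n_A+n_B-1)) = 14336/3840 = 3.7333.
        SD[R] = 1.9322.
Step 4: Continuity-corrected z = (R - 0.5 - E[R]) / SD[R] = (10 - 0.5 - 9.0000) / 1.9322 = 0.2588.
Step 5: Two-sided p-value via normal approximation = 2*(1 - Phi(|z|)) = 0.795809.
Step 6: alpha = 0.1. fail to reject H0.

R = 10, z = 0.2588, p = 0.795809, fail to reject H0.


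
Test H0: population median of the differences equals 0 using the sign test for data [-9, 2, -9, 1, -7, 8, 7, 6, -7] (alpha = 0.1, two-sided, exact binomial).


Step 1: Discard zero differences. Original n = 9; n_eff = number of nonzero differences = 9.
Nonzero differences (with sign): -9, +2, -9, +1, -7, +8, +7, +6, -7
Step 2: Count signs: positive = 5, negative = 4.
Step 3: Under H0: P(positive) = 0.5, so the number of positives S ~ Bin(9, 0.5).
Step 4: Two-sided exact p-value = sum of Bin(9,0.5) probabilities at or below the observed probability = 1.000000.
Step 5: alpha = 0.1. fail to reject H0.

n_eff = 9, pos = 5, neg = 4, p = 1.000000, fail to reject H0.


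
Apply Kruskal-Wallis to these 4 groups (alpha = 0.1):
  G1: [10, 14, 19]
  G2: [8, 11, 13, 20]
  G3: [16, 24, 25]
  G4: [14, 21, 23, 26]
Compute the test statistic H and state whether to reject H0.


Step 1: Combine all N = 14 observations and assign midranks.
sorted (value, group, rank): (8,G2,1), (10,G1,2), (11,G2,3), (13,G2,4), (14,G1,5.5), (14,G4,5.5), (16,G3,7), (19,G1,8), (20,G2,9), (21,G4,10), (23,G4,11), (24,G3,12), (25,G3,13), (26,G4,14)
Step 2: Sum ranks within each group.
R_1 = 15.5 (n_1 = 3)
R_2 = 17 (n_2 = 4)
R_3 = 32 (n_3 = 3)
R_4 = 40.5 (n_4 = 4)
Step 3: H = 12/(N(N+1)) * sum(R_i^2/n_i) - 3(N+1)
     = 12/(14*15) * (15.5^2/3 + 17^2/4 + 32^2/3 + 40.5^2/4) - 3*15
     = 0.057143 * 903.729 - 45
     = 6.641667.
Step 4: Ties present; correction factor C = 1 - 6/(14^3 - 14) = 0.997802. Corrected H = 6.641667 / 0.997802 = 6.656296.
Step 5: Under H0, H ~ chi^2(3); p-value = 0.083698.
Step 6: alpha = 0.1. reject H0.

H = 6.6563, df = 3, p = 0.083698, reject H0.


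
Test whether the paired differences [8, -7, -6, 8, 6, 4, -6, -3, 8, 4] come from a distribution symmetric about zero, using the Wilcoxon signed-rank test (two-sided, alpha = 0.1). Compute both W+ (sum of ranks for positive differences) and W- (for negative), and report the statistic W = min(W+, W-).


Step 1: Drop any zero differences (none here) and take |d_i|.
|d| = [8, 7, 6, 8, 6, 4, 6, 3, 8, 4]
Step 2: Midrank |d_i| (ties get averaged ranks).
ranks: |8|->9, |7|->7, |6|->5, |8|->9, |6|->5, |4|->2.5, |6|->5, |3|->1, |8|->9, |4|->2.5
Step 3: Attach original signs; sum ranks with positive sign and with negative sign.
W+ = 9 + 9 + 5 + 2.5 + 9 + 2.5 = 37
W- = 7 + 5 + 5 + 1 = 18
(Check: W+ + W- = 55 should equal n(n+1)/2 = 55.)
Step 4: Test statistic W = min(W+, W-) = 18.
Step 5: Ties in |d|, so use the tie-corrected normal approximation.
        E[W] = n(n+1)/4 = 10*11/4 = 27.5.
        Tie groups: |d|=4 (t=2), |d|=6 (t=3), |d|=8 (t=3); sum(t^3 - t) = 54.
        Var[W] = n(n+1)(2n+1)/24 - sum(t^3-t)/48 = 2310/24 - 54/48 = 95.125.
        z = (W - E[W]) / sqrt(Var[W]) = (18 - 27.5) / 9.7532 = -0.9740.
        Two-sided p = 2*Phi(z) = 0.330037.
Step 6: alpha = 0.1. fail to reject H0.

W+ = 37, W- = 18, W = min = 18, p = 0.330037, fail to reject H0.


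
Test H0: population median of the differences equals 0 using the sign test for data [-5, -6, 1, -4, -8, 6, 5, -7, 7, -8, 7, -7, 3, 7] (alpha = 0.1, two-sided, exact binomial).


Step 1: Discard zero differences. Original n = 14; n_eff = number of nonzero differences = 14.
Nonzero differences (with sign): -5, -6, +1, -4, -8, +6, +5, -7, +7, -8, +7, -7, +3, +7
Step 2: Count signs: positive = 7, negative = 7.
Step 3: Under H0: P(positive) = 0.5, so the number of positives S ~ Bin(14, 0.5).
Step 4: Two-sided exact p-value = sum of Bin(14,0.5) probabilities at or below the observed probability = 1.000000.
Step 5: alpha = 0.1. fail to reject H0.

n_eff = 14, pos = 7, neg = 7, p = 1.000000, fail to reject H0.


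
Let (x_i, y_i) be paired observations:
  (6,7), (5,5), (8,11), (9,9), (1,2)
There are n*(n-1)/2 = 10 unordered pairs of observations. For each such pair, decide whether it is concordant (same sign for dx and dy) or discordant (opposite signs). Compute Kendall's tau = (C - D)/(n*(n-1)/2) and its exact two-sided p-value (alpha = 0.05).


Step 1: Enumerate the 10 unordered pairs (i,j) with i<j and classify each by sign(x_j-x_i) * sign(y_j-y_i).
  (1,2):dx=-1,dy=-2->C; (1,3):dx=+2,dy=+4->C; (1,4):dx=+3,dy=+2->C; (1,5):dx=-5,dy=-5->C
  (2,3):dx=+3,dy=+6->C; (2,4):dx=+4,dy=+4->C; (2,5):dx=-4,dy=-3->C; (3,4):dx=+1,dy=-2->D
  (3,5):dx=-7,dy=-9->C; (4,5):dx=-8,dy=-7->C
Step 2: C = 9, D = 1, total pairs = 10.
Step 3: tau = (C - D)/(n(n-1)/2) = (9 - 1)/10 = 0.800000.
Step 4: Exact two-sided p-value (enumerate n! = 120 permutations of y under H0): p = 0.083333.
Step 5: alpha = 0.05. fail to reject H0.

tau_b = 0.8000 (C=9, D=1), p = 0.083333, fail to reject H0.


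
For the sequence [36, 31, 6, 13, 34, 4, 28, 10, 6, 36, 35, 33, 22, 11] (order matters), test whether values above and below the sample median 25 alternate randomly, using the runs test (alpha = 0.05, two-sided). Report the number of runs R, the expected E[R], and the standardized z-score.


Step 1: Compute median = 25; label A = above, B = below.
Labels in order: AABBABABBAAABB  (n_A = 7, n_B = 7)
Step 2: Count runs R = 8.
Step 3: Under H0 (random ordering), E[R] = 2*n_A*n_B/(n_A+n_B) + 1 = 2*7*7/14 + 1 = 8.0000.
        Var[R] = 2*n_A*n_B*(2*n_A*n_B - n_A - n_B) / ((n_A+n_B)^2 * (n_A+n_B-1)) = 8232/2548 = 3.2308.
        SD[R] = 1.7974.
Step 4: R = E[R], so z = 0 with no continuity correction.
Step 5: Two-sided p-value via normal approximation = 2*(1 - Phi(|z|)) = 1.000000.
Step 6: alpha = 0.05. fail to reject H0.

R = 8, z = 0.0000, p = 1.000000, fail to reject H0.


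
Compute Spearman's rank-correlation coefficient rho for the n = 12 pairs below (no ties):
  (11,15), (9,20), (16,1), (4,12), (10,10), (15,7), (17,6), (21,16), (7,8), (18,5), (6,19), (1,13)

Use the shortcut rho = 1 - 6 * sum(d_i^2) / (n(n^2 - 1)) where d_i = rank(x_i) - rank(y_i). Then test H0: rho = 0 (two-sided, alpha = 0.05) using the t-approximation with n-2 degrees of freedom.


Step 1: Rank x and y separately (midranks; no ties here).
rank(x): 11->7, 9->5, 16->9, 4->2, 10->6, 15->8, 17->10, 21->12, 7->4, 18->11, 6->3, 1->1
rank(y): 15->9, 20->12, 1->1, 12->7, 10->6, 7->4, 6->3, 16->10, 8->5, 5->2, 19->11, 13->8
Step 2: d_i = R_x(i) - R_y(i); compute d_i^2.
  (7-9)^2=4, (5-12)^2=49, (9-1)^2=64, (2-7)^2=25, (6-6)^2=0, (8-4)^2=16, (10-3)^2=49, (12-10)^2=4, (4-5)^2=1, (11-2)^2=81, (3-11)^2=64, (1-8)^2=49
sum(d^2) = 406.
Step 3: rho = 1 - 6*406 / (12*(12^2 - 1)) = 1 - 2436/1716 = -0.419580.
Step 4: Under H0, t = rho * sqrt((n-2)/(1-rho^2)) = -1.4617 ~ t(10).
Step 5: Two-sided p-value from the t-distribution with 10 df = 0.174519.
Step 6: alpha = 0.05. fail to reject H0.

rho = -0.4196, p = 0.174519, fail to reject H0 at alpha = 0.05.


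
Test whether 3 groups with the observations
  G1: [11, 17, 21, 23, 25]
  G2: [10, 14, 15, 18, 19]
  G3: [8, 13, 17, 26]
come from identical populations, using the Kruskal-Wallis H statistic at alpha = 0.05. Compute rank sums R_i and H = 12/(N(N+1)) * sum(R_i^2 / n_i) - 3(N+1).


Step 1: Combine all N = 14 observations and assign midranks.
sorted (value, group, rank): (8,G3,1), (10,G2,2), (11,G1,3), (13,G3,4), (14,G2,5), (15,G2,6), (17,G1,7.5), (17,G3,7.5), (18,G2,9), (19,G2,10), (21,G1,11), (23,G1,12), (25,G1,13), (26,G3,14)
Step 2: Sum ranks within each group.
R_1 = 46.5 (n_1 = 5)
R_2 = 32 (n_2 = 5)
R_3 = 26.5 (n_3 = 4)
Step 3: H = 12/(N(N+1)) * sum(R_i^2/n_i) - 3(N+1)
     = 12/(14*15) * (46.5^2/5 + 32^2/5 + 26.5^2/4) - 3*15
     = 0.057143 * 812.812 - 45
     = 1.446429.
Step 4: Ties present; correction factor C = 1 - 6/(14^3 - 14) = 0.997802. Corrected H = 1.446429 / 0.997802 = 1.449615.
Step 5: Under H0, H ~ chi^2(2); p-value = 0.484418.
Step 6: alpha = 0.05. fail to reject H0.

H = 1.4496, df = 2, p = 0.484418, fail to reject H0.


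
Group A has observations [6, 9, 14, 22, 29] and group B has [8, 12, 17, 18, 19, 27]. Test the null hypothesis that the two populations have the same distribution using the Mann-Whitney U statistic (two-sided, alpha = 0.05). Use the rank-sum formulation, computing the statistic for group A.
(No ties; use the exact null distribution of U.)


Step 1: Combine and sort all 11 observations; assign midranks.
sorted (value, group): (6,X), (8,Y), (9,X), (12,Y), (14,X), (17,Y), (18,Y), (19,Y), (22,X), (27,Y), (29,X)
ranks: 6->1, 8->2, 9->3, 12->4, 14->5, 17->6, 18->7, 19->8, 22->9, 27->10, 29->11
Step 2: Rank sum for X: R1 = 1 + 3 + 5 + 9 + 11 = 29.
Step 3: U_X = R1 - n1(n1+1)/2 = 29 - 5*6/2 = 29 - 15 = 14.
       U_Y = n1*n2 - U_X = 30 - 14 = 16.
Step 4: No ties, so the exact null distribution of U (based on enumerating the C(11,5) = 462 equally likely rank assignments) gives the two-sided p-value.
Step 5: p-value = 0.930736; compare to alpha = 0.05. fail to reject H0.

U_X = 14, p = 0.930736, fail to reject H0 at alpha = 0.05.


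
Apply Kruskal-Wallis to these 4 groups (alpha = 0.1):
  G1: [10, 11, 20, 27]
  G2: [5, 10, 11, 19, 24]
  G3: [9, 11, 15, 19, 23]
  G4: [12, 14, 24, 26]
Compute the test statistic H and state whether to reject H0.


Step 1: Combine all N = 18 observations and assign midranks.
sorted (value, group, rank): (5,G2,1), (9,G3,2), (10,G1,3.5), (10,G2,3.5), (11,G1,6), (11,G2,6), (11,G3,6), (12,G4,8), (14,G4,9), (15,G3,10), (19,G2,11.5), (19,G3,11.5), (20,G1,13), (23,G3,14), (24,G2,15.5), (24,G4,15.5), (26,G4,17), (27,G1,18)
Step 2: Sum ranks within each group.
R_1 = 40.5 (n_1 = 4)
R_2 = 37.5 (n_2 = 5)
R_3 = 43.5 (n_3 = 5)
R_4 = 49.5 (n_4 = 4)
Step 3: H = 12/(N(N+1)) * sum(R_i^2/n_i) - 3(N+1)
     = 12/(18*19) * (40.5^2/4 + 37.5^2/5 + 43.5^2/5 + 49.5^2/4) - 3*19
     = 0.035088 * 1682.33 - 57
     = 2.028947.
Step 4: Ties present; correction factor C = 1 - 42/(18^3 - 18) = 0.992776. Corrected H = 2.028947 / 0.992776 = 2.043711.
Step 5: Under H0, H ~ chi^2(3); p-value = 0.563384.
Step 6: alpha = 0.1. fail to reject H0.

H = 2.0437, df = 3, p = 0.563384, fail to reject H0.


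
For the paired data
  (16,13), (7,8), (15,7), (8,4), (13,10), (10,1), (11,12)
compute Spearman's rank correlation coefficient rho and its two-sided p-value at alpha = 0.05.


Step 1: Rank x and y separately (midranks; no ties here).
rank(x): 16->7, 7->1, 15->6, 8->2, 13->5, 10->3, 11->4
rank(y): 13->7, 8->4, 7->3, 4->2, 10->5, 1->1, 12->6
Step 2: d_i = R_x(i) - R_y(i); compute d_i^2.
  (7-7)^2=0, (1-4)^2=9, (6-3)^2=9, (2-2)^2=0, (5-5)^2=0, (3-1)^2=4, (4-6)^2=4
sum(d^2) = 26.
Step 3: rho = 1 - 6*26 / (7*(7^2 - 1)) = 1 - 156/336 = 0.535714.
Step 4: Under H0, t = rho * sqrt((n-2)/(1-rho^2)) = 1.4186 ~ t(5).
Step 5: Two-sided p-value from the t-distribution with 5 df = 0.215217.
Step 6: alpha = 0.05. fail to reject H0.

rho = 0.5357, p = 0.215217, fail to reject H0 at alpha = 0.05.


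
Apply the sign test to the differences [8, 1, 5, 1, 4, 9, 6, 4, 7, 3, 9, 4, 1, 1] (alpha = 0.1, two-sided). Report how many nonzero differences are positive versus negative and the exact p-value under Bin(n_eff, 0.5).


Step 1: Discard zero differences. Original n = 14; n_eff = number of nonzero differences = 14.
Nonzero differences (with sign): +8, +1, +5, +1, +4, +9, +6, +4, +7, +3, +9, +4, +1, +1
Step 2: Count signs: positive = 14, negative = 0.
Step 3: Under H0: P(positive) = 0.5, so the number of positives S ~ Bin(14, 0.5).
Step 4: Two-sided exact p-value = sum of Bin(14,0.5) probabilities at or below the observed probability = 0.000122.
Step 5: alpha = 0.1. reject H0.

n_eff = 14, pos = 14, neg = 0, p = 0.000122, reject H0.


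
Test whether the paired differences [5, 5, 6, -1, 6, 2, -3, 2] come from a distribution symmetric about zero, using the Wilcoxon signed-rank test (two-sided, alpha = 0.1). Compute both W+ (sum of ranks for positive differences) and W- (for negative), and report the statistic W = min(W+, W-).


Step 1: Drop any zero differences (none here) and take |d_i|.
|d| = [5, 5, 6, 1, 6, 2, 3, 2]
Step 2: Midrank |d_i| (ties get averaged ranks).
ranks: |5|->5.5, |5|->5.5, |6|->7.5, |1|->1, |6|->7.5, |2|->2.5, |3|->4, |2|->2.5
Step 3: Attach original signs; sum ranks with positive sign and with negative sign.
W+ = 5.5 + 5.5 + 7.5 + 7.5 + 2.5 + 2.5 = 31
W- = 1 + 4 = 5
(Check: W+ + W- = 36 should equal n(n+1)/2 = 36.)
Step 4: Test statistic W = min(W+, W-) = 5.
Step 5: Ties in |d|, so use the tie-corrected normal approximation.
        E[W] = n(n+1)/4 = 8*9/4 = 18.
        Tie groups: |d|=2 (t=2), |d|=5 (t=2), |d|=6 (t=2); sum(t^3 - t) = 18.
        Var[W] = n(n+1)(2n+1)/24 - sum(t^3-t)/48 = 1224/24 - 18/48 = 50.625.
        z = (W - E[W]) / sqrt(Var[W]) = (5 - 18) / 7.1151 = -1.8271.
        Two-sided p = 2*Phi(z) = 0.067686.
Step 6: alpha = 0.1. reject H0.

W+ = 31, W- = 5, W = min = 5, p = 0.067686, reject H0.


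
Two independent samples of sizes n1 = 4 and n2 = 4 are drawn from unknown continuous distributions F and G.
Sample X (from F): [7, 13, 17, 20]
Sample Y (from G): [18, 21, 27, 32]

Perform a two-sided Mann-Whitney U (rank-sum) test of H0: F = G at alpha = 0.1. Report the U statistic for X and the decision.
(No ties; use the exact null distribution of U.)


Step 1: Combine and sort all 8 observations; assign midranks.
sorted (value, group): (7,X), (13,X), (17,X), (18,Y), (20,X), (21,Y), (27,Y), (32,Y)
ranks: 7->1, 13->2, 17->3, 18->4, 20->5, 21->6, 27->7, 32->8
Step 2: Rank sum for X: R1 = 1 + 2 + 3 + 5 = 11.
Step 3: U_X = R1 - n1(n1+1)/2 = 11 - 4*5/2 = 11 - 10 = 1.
       U_Y = n1*n2 - U_X = 16 - 1 = 15.
Step 4: No ties, so the exact null distribution of U (based on enumerating the C(8,4) = 70 equally likely rank assignments) gives the two-sided p-value.
Step 5: p-value = 0.057143; compare to alpha = 0.1. reject H0.

U_X = 1, p = 0.057143, reject H0 at alpha = 0.1.


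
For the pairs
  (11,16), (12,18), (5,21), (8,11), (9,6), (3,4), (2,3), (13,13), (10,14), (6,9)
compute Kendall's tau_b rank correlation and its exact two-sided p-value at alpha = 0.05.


Step 1: Enumerate the 45 unordered pairs (i,j) with i<j and classify each by sign(x_j-x_i) * sign(y_j-y_i).
  (1,2):dx=+1,dy=+2->C; (1,3):dx=-6,dy=+5->D; (1,4):dx=-3,dy=-5->C; (1,5):dx=-2,dy=-10->C
  (1,6):dx=-8,dy=-12->C; (1,7):dx=-9,dy=-13->C; (1,8):dx=+2,dy=-3->D; (1,9):dx=-1,dy=-2->C
  (1,10):dx=-5,dy=-7->C; (2,3):dx=-7,dy=+3->D; (2,4):dx=-4,dy=-7->C; (2,5):dx=-3,dy=-12->C
  (2,6):dx=-9,dy=-14->C; (2,7):dx=-10,dy=-15->C; (2,8):dx=+1,dy=-5->D; (2,9):dx=-2,dy=-4->C
  (2,10):dx=-6,dy=-9->C; (3,4):dx=+3,dy=-10->D; (3,5):dx=+4,dy=-15->D; (3,6):dx=-2,dy=-17->C
  (3,7):dx=-3,dy=-18->C; (3,8):dx=+8,dy=-8->D; (3,9):dx=+5,dy=-7->D; (3,10):dx=+1,dy=-12->D
  (4,5):dx=+1,dy=-5->D; (4,6):dx=-5,dy=-7->C; (4,7):dx=-6,dy=-8->C; (4,8):dx=+5,dy=+2->C
  (4,9):dx=+2,dy=+3->C; (4,10):dx=-2,dy=-2->C; (5,6):dx=-6,dy=-2->C; (5,7):dx=-7,dy=-3->C
  (5,8):dx=+4,dy=+7->C; (5,9):dx=+1,dy=+8->C; (5,10):dx=-3,dy=+3->D; (6,7):dx=-1,dy=-1->C
  (6,8):dx=+10,dy=+9->C; (6,9):dx=+7,dy=+10->C; (6,10):dx=+3,dy=+5->C; (7,8):dx=+11,dy=+10->C
  (7,9):dx=+8,dy=+11->C; (7,10):dx=+4,dy=+6->C; (8,9):dx=-3,dy=+1->D; (8,10):dx=-7,dy=-4->C
  (9,10):dx=-4,dy=-5->C
Step 2: C = 33, D = 12, total pairs = 45.
Step 3: tau = (C - D)/(n(n-1)/2) = (33 - 12)/45 = 0.466667.
Step 4: Exact two-sided p-value (enumerate n! = 3628800 permutations of y under H0): p = 0.072550.
Step 5: alpha = 0.05. fail to reject H0.

tau_b = 0.4667 (C=33, D=12), p = 0.072550, fail to reject H0.


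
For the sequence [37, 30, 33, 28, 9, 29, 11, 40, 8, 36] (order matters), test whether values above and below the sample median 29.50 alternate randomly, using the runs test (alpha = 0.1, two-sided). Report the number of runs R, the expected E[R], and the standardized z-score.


Step 1: Compute median = 29.50; label A = above, B = below.
Labels in order: AAABBBBABA  (n_A = 5, n_B = 5)
Step 2: Count runs R = 5.
Step 3: Under H0 (random ordering), E[R] = 2*n_A*n_B/(n_A+n_B) + 1 = 2*5*5/10 + 1 = 6.0000.
        Var[R] = 2*n_A*n_B*(2*n_A*n_B - n_A - n_B) / ((n_A+n_B)^2 * (n_A+n_B-1)) = 2000/900 = 2.2222.
        SD[R] = 1.4907.
Step 4: Continuity-corrected z = (R + 0.5 - E[R]) / SD[R] = (5 + 0.5 - 6.0000) / 1.4907 = -0.3354.
Step 5: Two-sided p-value via normal approximation = 2*(1 - Phi(|z|)) = 0.737316.
Step 6: alpha = 0.1. fail to reject H0.

R = 5, z = -0.3354, p = 0.737316, fail to reject H0.


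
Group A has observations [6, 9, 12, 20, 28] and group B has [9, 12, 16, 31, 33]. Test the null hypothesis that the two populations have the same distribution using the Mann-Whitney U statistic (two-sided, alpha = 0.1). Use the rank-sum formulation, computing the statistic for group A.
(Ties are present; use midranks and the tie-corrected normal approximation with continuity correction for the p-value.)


Step 1: Combine and sort all 10 observations; assign midranks.
sorted (value, group): (6,X), (9,X), (9,Y), (12,X), (12,Y), (16,Y), (20,X), (28,X), (31,Y), (33,Y)
ranks: 6->1, 9->2.5, 9->2.5, 12->4.5, 12->4.5, 16->6, 20->7, 28->8, 31->9, 33->10
Step 2: Rank sum for X: R1 = 1 + 2.5 + 4.5 + 7 + 8 = 23.
Step 3: U_X = R1 - n1(n1+1)/2 = 23 - 5*6/2 = 23 - 15 = 8.
       U_Y = n1*n2 - U_X = 25 - 8 = 17.
Step 4: Ties are present, so use the tie-corrected normal approximation (with continuity correction) for the p-value.
Step 5: p-value = 0.400525; compare to alpha = 0.1. fail to reject H0.

U_X = 8, p = 0.400525, fail to reject H0 at alpha = 0.1.


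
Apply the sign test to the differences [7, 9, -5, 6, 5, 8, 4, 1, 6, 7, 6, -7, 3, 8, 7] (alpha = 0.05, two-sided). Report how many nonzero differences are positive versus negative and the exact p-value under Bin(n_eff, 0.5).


Step 1: Discard zero differences. Original n = 15; n_eff = number of nonzero differences = 15.
Nonzero differences (with sign): +7, +9, -5, +6, +5, +8, +4, +1, +6, +7, +6, -7, +3, +8, +7
Step 2: Count signs: positive = 13, negative = 2.
Step 3: Under H0: P(positive) = 0.5, so the number of positives S ~ Bin(15, 0.5).
Step 4: Two-sided exact p-value = sum of Bin(15,0.5) probabilities at or below the observed probability = 0.007385.
Step 5: alpha = 0.05. reject H0.

n_eff = 15, pos = 13, neg = 2, p = 0.007385, reject H0.


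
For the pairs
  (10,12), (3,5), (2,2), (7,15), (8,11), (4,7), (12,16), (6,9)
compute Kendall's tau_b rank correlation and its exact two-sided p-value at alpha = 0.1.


Step 1: Enumerate the 28 unordered pairs (i,j) with i<j and classify each by sign(x_j-x_i) * sign(y_j-y_i).
  (1,2):dx=-7,dy=-7->C; (1,3):dx=-8,dy=-10->C; (1,4):dx=-3,dy=+3->D; (1,5):dx=-2,dy=-1->C
  (1,6):dx=-6,dy=-5->C; (1,7):dx=+2,dy=+4->C; (1,8):dx=-4,dy=-3->C; (2,3):dx=-1,dy=-3->C
  (2,4):dx=+4,dy=+10->C; (2,5):dx=+5,dy=+6->C; (2,6):dx=+1,dy=+2->C; (2,7):dx=+9,dy=+11->C
  (2,8):dx=+3,dy=+4->C; (3,4):dx=+5,dy=+13->C; (3,5):dx=+6,dy=+9->C; (3,6):dx=+2,dy=+5->C
  (3,7):dx=+10,dy=+14->C; (3,8):dx=+4,dy=+7->C; (4,5):dx=+1,dy=-4->D; (4,6):dx=-3,dy=-8->C
  (4,7):dx=+5,dy=+1->C; (4,8):dx=-1,dy=-6->C; (5,6):dx=-4,dy=-4->C; (5,7):dx=+4,dy=+5->C
  (5,8):dx=-2,dy=-2->C; (6,7):dx=+8,dy=+9->C; (6,8):dx=+2,dy=+2->C; (7,8):dx=-6,dy=-7->C
Step 2: C = 26, D = 2, total pairs = 28.
Step 3: tau = (C - D)/(n(n-1)/2) = (26 - 2)/28 = 0.857143.
Step 4: Exact two-sided p-value (enumerate n! = 40320 permutations of y under H0): p = 0.001736.
Step 5: alpha = 0.1. reject H0.

tau_b = 0.8571 (C=26, D=2), p = 0.001736, reject H0.


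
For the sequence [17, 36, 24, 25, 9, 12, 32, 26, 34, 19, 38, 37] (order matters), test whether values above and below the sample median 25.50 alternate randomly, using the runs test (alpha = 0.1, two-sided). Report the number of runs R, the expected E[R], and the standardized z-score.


Step 1: Compute median = 25.50; label A = above, B = below.
Labels in order: BABBBBAAABAA  (n_A = 6, n_B = 6)
Step 2: Count runs R = 6.
Step 3: Under H0 (random ordering), E[R] = 2*n_A*n_B/(n_A+n_B) + 1 = 2*6*6/12 + 1 = 7.0000.
        Var[R] = 2*n_A*n_B*(2*n_A*n_B - n_A - n_B) / ((n_A+n_B)^2 * (n_A+n_B-1)) = 4320/1584 = 2.7273.
        SD[R] = 1.6514.
Step 4: Continuity-corrected z = (R + 0.5 - E[R]) / SD[R] = (6 + 0.5 - 7.0000) / 1.6514 = -0.3028.
Step 5: Two-sided p-value via normal approximation = 2*(1 - Phi(|z|)) = 0.762069.
Step 6: alpha = 0.1. fail to reject H0.

R = 6, z = -0.3028, p = 0.762069, fail to reject H0.


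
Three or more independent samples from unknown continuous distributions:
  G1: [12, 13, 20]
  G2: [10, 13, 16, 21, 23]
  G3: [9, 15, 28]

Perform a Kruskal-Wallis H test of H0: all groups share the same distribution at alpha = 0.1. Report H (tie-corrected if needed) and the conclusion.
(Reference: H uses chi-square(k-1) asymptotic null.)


Step 1: Combine all N = 11 observations and assign midranks.
sorted (value, group, rank): (9,G3,1), (10,G2,2), (12,G1,3), (13,G1,4.5), (13,G2,4.5), (15,G3,6), (16,G2,7), (20,G1,8), (21,G2,9), (23,G2,10), (28,G3,11)
Step 2: Sum ranks within each group.
R_1 = 15.5 (n_1 = 3)
R_2 = 32.5 (n_2 = 5)
R_3 = 18 (n_3 = 3)
Step 3: H = 12/(N(N+1)) * sum(R_i^2/n_i) - 3(N+1)
     = 12/(11*12) * (15.5^2/3 + 32.5^2/5 + 18^2/3) - 3*12
     = 0.090909 * 399.333 - 36
     = 0.303030.
Step 4: Ties present; correction factor C = 1 - 6/(11^3 - 11) = 0.995455. Corrected H = 0.303030 / 0.995455 = 0.304414.
Step 5: Under H0, H ~ chi^2(2); p-value = 0.858810.
Step 6: alpha = 0.1. fail to reject H0.

H = 0.3044, df = 2, p = 0.858810, fail to reject H0.


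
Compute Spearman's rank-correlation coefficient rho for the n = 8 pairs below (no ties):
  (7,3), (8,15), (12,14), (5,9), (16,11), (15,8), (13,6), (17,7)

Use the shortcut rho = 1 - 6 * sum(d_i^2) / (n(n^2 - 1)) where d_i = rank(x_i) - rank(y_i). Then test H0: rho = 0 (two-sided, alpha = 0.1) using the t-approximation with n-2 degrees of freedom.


Step 1: Rank x and y separately (midranks; no ties here).
rank(x): 7->2, 8->3, 12->4, 5->1, 16->7, 15->6, 13->5, 17->8
rank(y): 3->1, 15->8, 14->7, 9->5, 11->6, 8->4, 6->2, 7->3
Step 2: d_i = R_x(i) - R_y(i); compute d_i^2.
  (2-1)^2=1, (3-8)^2=25, (4-7)^2=9, (1-5)^2=16, (7-6)^2=1, (6-4)^2=4, (5-2)^2=9, (8-3)^2=25
sum(d^2) = 90.
Step 3: rho = 1 - 6*90 / (8*(8^2 - 1)) = 1 - 540/504 = -0.071429.
Step 4: Under H0, t = rho * sqrt((n-2)/(1-rho^2)) = -0.1754 ~ t(6).
Step 5: Two-sided p-value from the t-distribution with 6 df = 0.866526.
Step 6: alpha = 0.1. fail to reject H0.

rho = -0.0714, p = 0.866526, fail to reject H0 at alpha = 0.1.
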